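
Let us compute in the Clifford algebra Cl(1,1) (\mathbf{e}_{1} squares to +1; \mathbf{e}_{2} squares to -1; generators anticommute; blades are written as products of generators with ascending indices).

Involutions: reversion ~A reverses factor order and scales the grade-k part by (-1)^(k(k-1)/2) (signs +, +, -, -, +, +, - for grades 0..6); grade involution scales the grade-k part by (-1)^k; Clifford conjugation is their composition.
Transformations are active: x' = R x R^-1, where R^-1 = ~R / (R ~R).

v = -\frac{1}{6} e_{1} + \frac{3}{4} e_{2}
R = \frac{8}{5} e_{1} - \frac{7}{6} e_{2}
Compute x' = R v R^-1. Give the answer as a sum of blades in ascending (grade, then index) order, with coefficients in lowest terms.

~R = \frac{8}{5} e_{1} - \frac{7}{6} e_{2}, and R ~R = \frac{1079}{900}, so R^-1 = ~R / (\frac{1079}{900}).
R v = \frac{73}{120} + \frac{181}{180} e_{1} e_{2}
Answer: \frac{11591}{6474} e_{1} - \frac{8347}{4316} e_{2}


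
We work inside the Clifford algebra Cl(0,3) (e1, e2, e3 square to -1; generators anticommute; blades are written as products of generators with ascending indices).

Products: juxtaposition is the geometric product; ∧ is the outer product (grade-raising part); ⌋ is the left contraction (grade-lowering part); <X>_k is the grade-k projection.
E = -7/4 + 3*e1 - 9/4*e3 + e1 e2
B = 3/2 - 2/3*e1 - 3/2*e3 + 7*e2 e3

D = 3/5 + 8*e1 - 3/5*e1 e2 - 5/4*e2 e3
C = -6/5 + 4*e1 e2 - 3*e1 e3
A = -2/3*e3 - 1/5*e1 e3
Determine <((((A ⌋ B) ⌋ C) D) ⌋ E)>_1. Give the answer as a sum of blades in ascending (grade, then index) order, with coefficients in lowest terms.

step 1: -1 - 14/3*e2
step 2: 6/5 - 56/3*e1 - 4*e1 e2 + 3*e1 e3
step 3: 11074/75 - 8/5*e1 - 216/5*e2 + 24*e3 - 687/100*e1 e2 - 16/5*e1 e3 + 3/10*e2 e3 + 70/3*e1 e2 e3
step 4: -57817/300 + 9994/25*e1 + 8/5*e2 - 16611/50*e3 + 11074/75*e1 e2
step 5: 9994/25*e1 + 8/5*e2 - 16611/50*e3
Answer: 9994/25*e1 + 8/5*e2 - 16611/50*e3


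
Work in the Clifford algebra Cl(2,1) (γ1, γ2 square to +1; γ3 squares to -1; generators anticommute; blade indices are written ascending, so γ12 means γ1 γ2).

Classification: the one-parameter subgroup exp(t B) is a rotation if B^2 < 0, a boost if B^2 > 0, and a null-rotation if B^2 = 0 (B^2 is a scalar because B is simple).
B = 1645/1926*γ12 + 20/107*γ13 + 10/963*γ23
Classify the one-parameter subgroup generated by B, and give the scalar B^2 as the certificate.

B^2 term by term: the squares give (1645/1926)^2*(γ12)^2 + (20/107)^2*(γ13)^2 + (10/963)^2*(γ23)^2 = 2706025/3709476*(-1) + 400/11449*(+1) + 100/927369*(+1) = -25/36 (each basis 2-blade squares to minus the product of its generators' squares); cross terms between blades sharing an index anticommute and cancel. So B^2 = -25/36.
Answer: rotation, certificate B^2 = -25/36. Key observation: B^2 = -25/36 is a conjugation invariant, so its sign decides the class regardless of the surface form of B.


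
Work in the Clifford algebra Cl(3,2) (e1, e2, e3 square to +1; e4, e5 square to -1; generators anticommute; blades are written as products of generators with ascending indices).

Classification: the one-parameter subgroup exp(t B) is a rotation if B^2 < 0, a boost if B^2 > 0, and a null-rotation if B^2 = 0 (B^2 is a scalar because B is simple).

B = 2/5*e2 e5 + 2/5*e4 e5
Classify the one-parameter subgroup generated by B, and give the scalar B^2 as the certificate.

B^2 term by term: the squares give (2/5)^2*(e2 e5)^2 + (2/5)^2*(e4 e5)^2 = 4/25*(+1) + 4/25*(-1) = 0 (each basis 2-blade squares to minus the product of its generators' squares); cross terms between blades sharing an index anticommute and cancel. So B^2 = 0.
Answer: null-rotation, certificate B^2 = 0. Check the certificate: B^2 = 0, and that sign is decisive whatever form B takes.


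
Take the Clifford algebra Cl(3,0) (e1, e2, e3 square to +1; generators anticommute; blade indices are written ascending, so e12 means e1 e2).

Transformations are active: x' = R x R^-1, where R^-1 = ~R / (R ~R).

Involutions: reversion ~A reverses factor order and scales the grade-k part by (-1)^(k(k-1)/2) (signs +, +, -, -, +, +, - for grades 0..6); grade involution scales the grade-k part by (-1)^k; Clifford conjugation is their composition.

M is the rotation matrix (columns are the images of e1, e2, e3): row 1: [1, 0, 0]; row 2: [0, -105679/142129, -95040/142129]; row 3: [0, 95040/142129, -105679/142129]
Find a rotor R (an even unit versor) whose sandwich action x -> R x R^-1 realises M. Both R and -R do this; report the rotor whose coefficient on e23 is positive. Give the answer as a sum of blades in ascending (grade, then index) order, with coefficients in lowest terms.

Method: write R = a + b12*e12 + b13*e13 + b23*e23 with a^2 + b12^2 + b13^2 + b23^2 = 1 (so R^-1 = ~R). Expanding the columns R e_j ~R gives tr M = 4a^2 - 1 and, from the antisymmetric part, M21 - M12 = -4a*b12, M13 - M31 = 4a*b13, M32 - M23 = -4a*b23.
Here tr M = -69229/142129, so a^2 = (1 + tr M)/4 = 18225/142129 and a = ±135/377. Taking a = 135/377: M21 - M12 = 0, M13 - M31 = 0, M32 - M23 = 190080/142129, giving b12 = 0, b13 = 0, b23 = -352/377, i.e. R = 135/377 - 352/377*e23.
Its e23 coefficient is negative, so report the other preimage -R.
Answer: -135/377 + 352/377*e23. Why the constraint matters: R and -R act identically through the sandwich — M has trace -69229/142129 either way — so only the sign condition on e23 picks one of the two preimages.


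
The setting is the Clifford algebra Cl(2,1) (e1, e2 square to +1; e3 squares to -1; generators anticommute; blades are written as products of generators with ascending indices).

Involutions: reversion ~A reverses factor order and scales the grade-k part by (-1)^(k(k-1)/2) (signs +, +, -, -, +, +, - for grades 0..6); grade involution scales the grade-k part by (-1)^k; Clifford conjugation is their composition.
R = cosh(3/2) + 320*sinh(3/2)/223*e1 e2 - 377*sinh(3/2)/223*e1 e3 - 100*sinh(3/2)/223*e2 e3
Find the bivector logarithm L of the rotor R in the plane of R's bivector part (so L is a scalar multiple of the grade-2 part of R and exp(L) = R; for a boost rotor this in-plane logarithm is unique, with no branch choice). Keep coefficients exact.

The scalar part of R is cosh(3/2), which fixes the rapidity magnitude through cosh (cosh is even, so it cannot fix the sign — the bivector part carries that); dividing the bivector part by sinh of the rapidity gives the plane, and L = rapidity * plane, where the joint sign ambiguity of (rapidity, plane) cancels in the product.
Concretely: cosh(rapidity) = cosh(3/2) gives rapidity = ±3/2, and since rapidity/sinh(rapidity) is even the sign is immaterial: L = (rapidity/sinh(rapidity)) * <R>_2 = (3/(2*sinh(3/2))) * <R>_2.
Answer: 480/223*e1 e2 - 1131/446*e1 e3 - 150/223*e2 e3


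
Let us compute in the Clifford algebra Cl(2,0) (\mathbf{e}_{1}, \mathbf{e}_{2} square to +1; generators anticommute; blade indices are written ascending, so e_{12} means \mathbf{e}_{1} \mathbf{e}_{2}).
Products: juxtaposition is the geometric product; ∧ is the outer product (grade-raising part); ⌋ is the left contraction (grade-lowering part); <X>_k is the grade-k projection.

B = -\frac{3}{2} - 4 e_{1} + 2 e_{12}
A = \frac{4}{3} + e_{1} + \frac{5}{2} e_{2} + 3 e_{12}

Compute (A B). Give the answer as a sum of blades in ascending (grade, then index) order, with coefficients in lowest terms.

step 1: -12 - \frac{71}{6} e_{1} + \frac{41}{4} e_{2} + \frac{49}{6} e_{12}
Answer: -12 - \frac{71}{6} e_{1} + \frac{41}{4} e_{2} + \frac{49}{6} e_{12}


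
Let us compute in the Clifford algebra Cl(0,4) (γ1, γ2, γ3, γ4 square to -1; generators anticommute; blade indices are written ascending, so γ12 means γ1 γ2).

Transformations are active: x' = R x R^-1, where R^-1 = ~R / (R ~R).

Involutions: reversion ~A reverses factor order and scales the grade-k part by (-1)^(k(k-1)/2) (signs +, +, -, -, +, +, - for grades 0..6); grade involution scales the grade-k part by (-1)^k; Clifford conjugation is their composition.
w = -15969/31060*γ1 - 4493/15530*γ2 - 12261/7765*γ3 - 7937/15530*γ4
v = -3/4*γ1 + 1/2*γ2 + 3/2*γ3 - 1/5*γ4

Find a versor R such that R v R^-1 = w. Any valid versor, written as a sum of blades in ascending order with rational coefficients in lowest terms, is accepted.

R = v + w = -9816/7765*γ1 + 1636/7765*γ2 - 1227/15530*γ3 - 11043/15530*γ4 works: the equal norms (-1241/400) guarantee its sandwich swaps v into w.
Answer: -9816/7765*γ1 + 1636/7765*γ2 - 1227/15530*γ3 - 11043/15530*γ4


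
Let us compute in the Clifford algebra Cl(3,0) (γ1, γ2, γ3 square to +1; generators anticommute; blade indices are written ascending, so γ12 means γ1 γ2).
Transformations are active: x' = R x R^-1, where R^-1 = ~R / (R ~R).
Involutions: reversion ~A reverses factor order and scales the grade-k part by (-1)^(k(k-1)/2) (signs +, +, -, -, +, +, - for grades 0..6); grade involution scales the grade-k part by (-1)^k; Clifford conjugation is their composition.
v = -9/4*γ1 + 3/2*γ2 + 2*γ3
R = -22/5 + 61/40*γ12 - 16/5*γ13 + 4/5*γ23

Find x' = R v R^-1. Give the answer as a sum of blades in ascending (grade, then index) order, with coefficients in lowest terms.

~R = -22/5 - 61/40*γ12 + 16/5*γ13 - 4/5*γ23, and R ~R = 10421/320, so R^-1 = ~R / (10421/320).
R v = 463/80*γ1 - 251/160*γ2 - 86/5*γ3 + 121/20*γ123
Answer: 40989/41684*γ1 + 2353/20842*γ2 + 33498/10421*γ3


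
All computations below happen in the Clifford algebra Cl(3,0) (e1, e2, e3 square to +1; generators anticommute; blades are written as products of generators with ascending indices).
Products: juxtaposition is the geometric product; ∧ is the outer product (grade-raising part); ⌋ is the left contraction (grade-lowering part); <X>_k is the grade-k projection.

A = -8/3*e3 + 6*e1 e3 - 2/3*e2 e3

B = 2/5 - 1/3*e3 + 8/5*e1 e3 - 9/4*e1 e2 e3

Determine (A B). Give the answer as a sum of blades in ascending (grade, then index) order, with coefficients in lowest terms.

step 1: -392/45 + 23/30*e1 - 239/18*e2 - 16/15*e3 + 74/15*e1 e2 + 12/5*e1 e3 - 4/15*e2 e3
Answer: -392/45 + 23/30*e1 - 239/18*e2 - 16/15*e3 + 74/15*e1 e2 + 12/5*e1 e3 - 4/15*e2 e3


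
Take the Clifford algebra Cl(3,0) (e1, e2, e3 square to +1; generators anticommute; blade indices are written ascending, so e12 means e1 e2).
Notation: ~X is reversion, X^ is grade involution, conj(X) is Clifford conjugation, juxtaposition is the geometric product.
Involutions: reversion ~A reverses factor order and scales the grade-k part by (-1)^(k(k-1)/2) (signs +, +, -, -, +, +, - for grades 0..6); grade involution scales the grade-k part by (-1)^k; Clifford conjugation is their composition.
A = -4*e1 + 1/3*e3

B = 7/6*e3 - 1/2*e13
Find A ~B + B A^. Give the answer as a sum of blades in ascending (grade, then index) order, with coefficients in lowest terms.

first term: 7/18 - 1/6*e1 - 2*e3 - 14/3*e13
second term: -7/18 + 1/6*e1 + 2*e3 - 14/3*e13
Answer: -28/3*e13


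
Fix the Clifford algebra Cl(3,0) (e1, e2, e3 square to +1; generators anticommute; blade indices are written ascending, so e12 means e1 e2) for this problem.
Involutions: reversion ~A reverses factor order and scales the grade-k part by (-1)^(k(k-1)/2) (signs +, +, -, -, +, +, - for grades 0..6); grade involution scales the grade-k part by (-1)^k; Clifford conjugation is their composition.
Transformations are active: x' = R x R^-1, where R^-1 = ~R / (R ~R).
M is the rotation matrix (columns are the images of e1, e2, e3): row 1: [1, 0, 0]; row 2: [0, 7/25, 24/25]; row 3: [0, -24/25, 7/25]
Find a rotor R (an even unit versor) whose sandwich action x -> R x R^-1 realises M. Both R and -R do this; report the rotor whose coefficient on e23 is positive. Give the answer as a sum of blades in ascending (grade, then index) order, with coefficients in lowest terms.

Method: write R = a + b12*e12 + b13*e13 + b23*e23 with a^2 + b12^2 + b13^2 + b23^2 = 1 (so R^-1 = ~R). Expanding the columns R e_j ~R gives tr M = 4a^2 - 1 and, from the antisymmetric part, M21 - M12 = -4a*b12, M13 - M31 = 4a*b13, M32 - M23 = -4a*b23.
Here tr M = 39/25, so a^2 = (1 + tr M)/4 = 16/25 and a = ±4/5. Taking a = 4/5: M21 - M12 = 0, M13 - M31 = 0, M32 - M23 = -48/25, giving b12 = 0, b13 = 0, b23 = 3/5, i.e. R = 4/5 + 3/5*e23.
Its e23 coefficient is already positive.
Answer: 4/5 + 3/5*e23. Sheet selection: the two-to-one cover makes ±R indistinguishable at the matrix level (trace 39/25), so uniqueness comes from the required sign on e23.


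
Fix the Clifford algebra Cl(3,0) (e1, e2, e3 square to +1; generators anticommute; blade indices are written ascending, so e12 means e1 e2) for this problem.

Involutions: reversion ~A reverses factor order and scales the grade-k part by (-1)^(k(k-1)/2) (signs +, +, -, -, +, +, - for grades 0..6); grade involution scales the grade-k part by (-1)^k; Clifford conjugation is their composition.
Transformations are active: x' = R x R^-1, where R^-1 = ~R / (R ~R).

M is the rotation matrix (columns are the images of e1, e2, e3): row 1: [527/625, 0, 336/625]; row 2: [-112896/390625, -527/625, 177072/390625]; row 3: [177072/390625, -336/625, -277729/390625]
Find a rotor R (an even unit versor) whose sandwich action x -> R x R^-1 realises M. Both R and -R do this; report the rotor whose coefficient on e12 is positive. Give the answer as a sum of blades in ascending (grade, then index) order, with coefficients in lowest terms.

Method: write R = a + b12*e12 + b13*e13 + b23*e23 with a^2 + b12^2 + b13^2 + b23^2 = 1 (so R^-1 = ~R). Expanding the columns R e_j ~R gives tr M = 4a^2 - 1 and, from the antisymmetric part, M21 - M12 = -4a*b12, M13 - M31 = 4a*b13, M32 - M23 = -4a*b23.
Here tr M = -277729/390625, so a^2 = (1 + tr M)/4 = 28224/390625 and a = ±168/625. Taking a = 168/625: M21 - M12 = -112896/390625, M13 - M31 = 32928/390625, M32 - M23 = -387072/390625, giving b12 = 168/625, b13 = 49/625, b23 = 576/625, i.e. R = 168/625 + 168/625*e12 + 49/625*e13 + 576/625*e23.
Its e12 coefficient is already positive.
Answer: 168/625 + 168/625*e12 + 49/625*e13 + 576/625*e23. Why the constraint matters: R and -R act identically through the sandwich — M has trace -277729/390625 either way — so only the sign condition on e12 picks one of the two preimages.


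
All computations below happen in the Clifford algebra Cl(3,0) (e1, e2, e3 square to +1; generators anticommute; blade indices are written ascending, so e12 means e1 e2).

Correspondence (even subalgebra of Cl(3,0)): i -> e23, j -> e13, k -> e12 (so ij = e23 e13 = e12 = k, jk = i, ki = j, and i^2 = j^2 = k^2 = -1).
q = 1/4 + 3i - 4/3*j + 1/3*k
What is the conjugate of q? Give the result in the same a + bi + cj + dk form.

In blades: q = 1/4 + 1/3*e12 - 4/3*e13 + 3*e23.
Quaternion conjugation is reversion on the even subalgebra: the scalar is fixed and every grade-2 blade flips sign, giving 1/4 - 1/3*e12 + 4/3*e13 - 3*e23; translating back:
Answer: 1/4 - 3i + 4/3*j - 1/3*k


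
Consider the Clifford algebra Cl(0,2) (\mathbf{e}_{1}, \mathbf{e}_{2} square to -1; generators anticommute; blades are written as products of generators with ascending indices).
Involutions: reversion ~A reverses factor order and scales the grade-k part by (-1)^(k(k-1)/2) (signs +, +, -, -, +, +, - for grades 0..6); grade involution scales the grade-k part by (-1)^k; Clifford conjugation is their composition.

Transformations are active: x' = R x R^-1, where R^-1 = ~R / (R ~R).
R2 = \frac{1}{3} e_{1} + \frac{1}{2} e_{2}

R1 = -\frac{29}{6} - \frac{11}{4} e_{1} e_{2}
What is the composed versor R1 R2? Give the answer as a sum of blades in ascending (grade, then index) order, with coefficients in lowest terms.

Distribute over the terms of R1 (each basis-blade product reordered to ascending indices, repeated generators contracted through their squares):
(-\frac{29}{6}) R2 = -\frac{29}{18} e_{1} - \frac{29}{12} e_{2}
(-\frac{11}{4} e_{1} e_{2}) R2 = \frac{11}{8} e_{1} - \frac{11}{12} e_{2}
Summing the partial products and collecting blades:
Answer: -\frac{17}{72} e_{1} - \frac{10}{3} e_{2}


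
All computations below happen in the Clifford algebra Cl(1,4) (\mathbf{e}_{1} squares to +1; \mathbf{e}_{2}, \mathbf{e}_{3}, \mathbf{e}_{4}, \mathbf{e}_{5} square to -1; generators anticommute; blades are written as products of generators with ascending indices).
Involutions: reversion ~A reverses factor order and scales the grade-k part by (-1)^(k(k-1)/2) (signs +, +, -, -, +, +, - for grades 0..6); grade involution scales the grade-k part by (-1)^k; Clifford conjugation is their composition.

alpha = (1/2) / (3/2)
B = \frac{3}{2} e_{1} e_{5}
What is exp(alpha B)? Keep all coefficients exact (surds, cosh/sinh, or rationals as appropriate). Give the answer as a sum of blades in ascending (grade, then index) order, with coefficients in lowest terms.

B^2 = (\frac{3}{2})^2*(e_{1} e_{5})^2 = \frac{9}{4}*(+1) = \frac{9}{4} (a basis 2-blade squares to minus the product of its generators' squares).
B^2 = \frac{9}{4} — hyperbolic case — the even/odd split gives cosh and sinh: l = \frac{3}{2}, alpha*l = \frac{1}{2}, so exp(alpha B) = cosh(\frac{1}{2}) + (sinh(\frac{1}{2})/(\frac{3}{2}))*B = \cosh{\left(\frac{1}{2} \right)} + (\frac{2 \sinh{\left(\frac{1}{2} \right)}}{3})*B.
Answer: \cosh{\left(\frac{1}{2} \right)} + \sinh{\left(\frac{1}{2} \right)} e_{1} e_{5}


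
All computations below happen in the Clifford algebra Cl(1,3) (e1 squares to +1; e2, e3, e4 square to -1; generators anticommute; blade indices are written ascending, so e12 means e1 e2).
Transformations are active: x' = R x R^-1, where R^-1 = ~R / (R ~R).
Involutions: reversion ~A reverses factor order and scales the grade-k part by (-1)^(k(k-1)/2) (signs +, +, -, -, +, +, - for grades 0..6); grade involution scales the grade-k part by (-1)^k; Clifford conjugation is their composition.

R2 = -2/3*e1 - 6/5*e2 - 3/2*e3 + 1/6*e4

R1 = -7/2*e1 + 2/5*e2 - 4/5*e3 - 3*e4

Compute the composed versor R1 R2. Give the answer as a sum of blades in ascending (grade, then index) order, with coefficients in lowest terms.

Distribute over the terms of R1 (each basis-blade product reordered to ascending indices, repeated generators contracted through their squares):
(-7/2*e1) R2 = 7/3 + 21/5*e12 + 21/4*e13 - 7/12*e14
(2/5*e2) R2 = 12/25 + 4/15*e12 - 3/5*e23 + 1/15*e24
(-4/5*e3) R2 = -6/5 - 8/15*e13 - 24/25*e23 - 2/15*e34
(-3*e4) R2 = 1/2 - 2*e14 - 18/5*e24 - 9/2*e34
Summing the partial products and collecting blades:
Answer: 317/150 + 67/15*e12 + 283/60*e13 - 31/12*e14 - 39/25*e23 - 53/15*e24 - 139/30*e34


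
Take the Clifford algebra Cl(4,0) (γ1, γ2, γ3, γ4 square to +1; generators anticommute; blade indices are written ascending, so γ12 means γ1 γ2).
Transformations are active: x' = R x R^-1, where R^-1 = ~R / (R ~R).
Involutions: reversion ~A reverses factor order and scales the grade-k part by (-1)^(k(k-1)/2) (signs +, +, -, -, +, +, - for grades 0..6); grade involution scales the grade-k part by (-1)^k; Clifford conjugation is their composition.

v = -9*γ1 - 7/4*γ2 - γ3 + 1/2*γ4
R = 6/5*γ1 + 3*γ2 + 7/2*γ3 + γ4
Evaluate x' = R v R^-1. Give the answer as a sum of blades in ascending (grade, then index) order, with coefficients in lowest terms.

~R = 6/5*γ1 + 3*γ2 + 7/2*γ3 + γ4, and R ~R = 2369/100, so R^-1 = ~R / (2369/100).
R v = -381/20 + 249/10*γ12 + 303/10*γ13 + 48/5*γ14 + 25/8*γ23 + 13/4*γ24 + 11/4*γ34
Answer: 16749/2369*γ1 - 29137/9476*γ2 - 10966/2369*γ3 - 9989/4738*γ4


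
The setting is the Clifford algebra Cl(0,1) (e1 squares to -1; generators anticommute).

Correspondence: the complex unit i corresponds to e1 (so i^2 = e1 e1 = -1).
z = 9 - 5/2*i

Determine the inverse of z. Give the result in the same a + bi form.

In blades: z = 9 - 5/2*e1.
With qbar = 9 + 5/2*e1 (scalar fixed, mapped units negated), z qbar = 349/4 (the sum of squared coefficients), so z^-1 = qbar / (349/4) = 36/349 + 10/349*e1; translating back:
Answer: 36/349 + 10/349*i


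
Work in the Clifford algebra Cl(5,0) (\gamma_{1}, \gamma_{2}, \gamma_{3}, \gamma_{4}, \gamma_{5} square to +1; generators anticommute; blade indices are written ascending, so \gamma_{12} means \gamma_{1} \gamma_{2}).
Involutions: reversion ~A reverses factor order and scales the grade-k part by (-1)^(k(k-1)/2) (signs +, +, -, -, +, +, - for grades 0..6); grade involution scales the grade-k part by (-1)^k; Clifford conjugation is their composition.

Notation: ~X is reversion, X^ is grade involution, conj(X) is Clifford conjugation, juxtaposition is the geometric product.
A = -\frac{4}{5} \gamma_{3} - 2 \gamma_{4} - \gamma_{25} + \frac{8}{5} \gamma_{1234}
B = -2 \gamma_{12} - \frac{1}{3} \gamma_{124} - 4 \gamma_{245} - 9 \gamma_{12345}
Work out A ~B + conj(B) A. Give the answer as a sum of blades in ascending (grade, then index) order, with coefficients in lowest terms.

first term: -\frac{8}{15} \gamma_{3} - 4 \gamma_{4} - \frac{72}{5} \gamma_{5} - \frac{2}{3} \gamma_{12} + 2 \gamma_{15} + 8 \gamma_{25} - \frac{16}{5} \gamma_{34} - \frac{8}{5} \gamma_{123} - 4 \gamma_{124} - 9 \gamma_{134} + \frac{32}{5} \gamma_{135} - \frac{1}{3} \gamma_{145} - \frac{4}{15} \gamma_{1234} - 18 \gamma_{1235} + \frac{36}{5} \gamma_{1245} + \frac{16}{5} \gamma_{2345}
second term: -\frac{8}{15} \gamma_{3} + 4 \gamma_{4} + \frac{72}{5} \gamma_{5} + \frac{2}{3} \gamma_{12} - 2 \gamma_{15} - 8 \gamma_{25} - \frac{16}{5} \gamma_{34} - \frac{8}{5} \gamma_{123} - 4 \gamma_{124} + 9 \gamma_{134} - \frac{32}{5} \gamma_{135} - \frac{1}{3} \gamma_{145} - \frac{4}{15} \gamma_{1234} + 18 \gamma_{1235} - \frac{36}{5} \gamma_{1245} + \frac{16}{5} \gamma_{2345}
Answer: -\frac{16}{15} \gamma_{3} - \frac{32}{5} \gamma_{34} - \frac{16}{5} \gamma_{123} - 8 \gamma_{124} - \frac{2}{3} \gamma_{145} - \frac{8}{15} \gamma_{1234} + \frac{32}{5} \gamma_{2345}


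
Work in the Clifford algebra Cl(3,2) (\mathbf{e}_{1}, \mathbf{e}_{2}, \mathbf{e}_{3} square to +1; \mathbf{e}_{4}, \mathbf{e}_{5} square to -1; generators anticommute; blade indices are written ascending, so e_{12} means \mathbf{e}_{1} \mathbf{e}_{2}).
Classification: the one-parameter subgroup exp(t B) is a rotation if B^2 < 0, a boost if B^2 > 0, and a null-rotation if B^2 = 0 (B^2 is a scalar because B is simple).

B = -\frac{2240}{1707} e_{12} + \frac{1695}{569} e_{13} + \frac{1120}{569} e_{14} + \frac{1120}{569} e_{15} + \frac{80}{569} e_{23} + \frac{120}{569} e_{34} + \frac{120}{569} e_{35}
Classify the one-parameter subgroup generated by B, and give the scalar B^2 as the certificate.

B^2 term by term: the squares give (-\frac{2240}{1707})^2*(e_{12})^2 + (\frac{1695}{569})^2*(e_{13})^2 + (\frac{1120}{569})^2*(e_{14})^2 + (\frac{1120}{569})^2*(e_{15})^2 + (\frac{80}{569})^2*(e_{23})^2 + (\frac{120}{569})^2*(e_{34})^2 + (\frac{120}{569})^2*(e_{35})^2 = \frac{5017600}{2913849}*(-1) + \frac{2873025}{323761}*(-1) + \frac{1254400}{323761}*(+1) + \frac{1254400}{323761}*(+1) + \frac{6400}{323761}*(-1) + \frac{14400}{323761}*(+1) + \frac{14400}{323761}*(+1) = -\frac{25}{9} (each basis 2-blade squares to minus the product of its generators' squares); cross terms between blades sharing an index anticommute and cancel; the commuting (index-disjoint) pairs give grade-4 terms 2*c*c'*(blade product), which cancel blade by blade — e_{1234}: -\frac{179200}{323761} + \frac{179200}{323761} = 0; e_{1235}: -\frac{179200}{323761} + \frac{179200}{323761} = 0; e_{1345}: -\frac{268800}{323761} + \frac{268800}{323761} = 0 — confirming B is simple. So B^2 = -\frac{25}{9}.
Answer: rotation, certificate B^2 = -\frac{25}{9}. No conjugation can change B^2 = -\frac{25}{9}; the sign gives the class.


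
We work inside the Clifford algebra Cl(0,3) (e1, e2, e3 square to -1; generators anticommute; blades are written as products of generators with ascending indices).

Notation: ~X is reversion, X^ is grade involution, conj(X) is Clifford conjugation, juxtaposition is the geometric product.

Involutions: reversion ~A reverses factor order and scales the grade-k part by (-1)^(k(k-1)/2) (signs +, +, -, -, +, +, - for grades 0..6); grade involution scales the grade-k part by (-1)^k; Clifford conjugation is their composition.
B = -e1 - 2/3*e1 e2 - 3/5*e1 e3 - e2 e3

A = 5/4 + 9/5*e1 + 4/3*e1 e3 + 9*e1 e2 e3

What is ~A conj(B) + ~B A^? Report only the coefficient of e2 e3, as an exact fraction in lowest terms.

first term: -1 + 41/4*e1 - 33/5*e2 + 269/75*e3 - 1/2*e1 e2 + 3/4*e1 e3 + 401/36*e2 e3 + 9/5*e1 e2 e3
second term: -13/5 + 31/4*e1 - 33/5*e2 + 469/75*e3 - 1/2*e1 e2 + 3/4*e1 e3 - 247/36*e2 e3 - 9/5*e1 e2 e3
Answer: 77/18


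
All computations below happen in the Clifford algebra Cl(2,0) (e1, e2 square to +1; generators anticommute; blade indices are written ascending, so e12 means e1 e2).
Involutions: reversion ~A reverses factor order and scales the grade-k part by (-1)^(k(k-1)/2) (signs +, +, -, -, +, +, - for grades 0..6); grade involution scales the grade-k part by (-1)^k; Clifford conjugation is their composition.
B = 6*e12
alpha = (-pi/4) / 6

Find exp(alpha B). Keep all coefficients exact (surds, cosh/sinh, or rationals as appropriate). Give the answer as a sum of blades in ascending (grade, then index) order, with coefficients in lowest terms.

B^2 = (6)^2*(e12)^2 = 36*(-1) = -36 (a basis 2-blade squares to minus the product of its generators' squares).
B^2 = -36 — the negative square puts this in the circular regime; l = 6, alpha*l = -pi/4, so exp(alpha B) = cos(-pi/4) + (sin(-pi/4)/6)*B = sqrt(2)/2 + (-sqrt(2)/12)*B.
Answer: sqrt(2)/2 - sqrt(2)/2*e12


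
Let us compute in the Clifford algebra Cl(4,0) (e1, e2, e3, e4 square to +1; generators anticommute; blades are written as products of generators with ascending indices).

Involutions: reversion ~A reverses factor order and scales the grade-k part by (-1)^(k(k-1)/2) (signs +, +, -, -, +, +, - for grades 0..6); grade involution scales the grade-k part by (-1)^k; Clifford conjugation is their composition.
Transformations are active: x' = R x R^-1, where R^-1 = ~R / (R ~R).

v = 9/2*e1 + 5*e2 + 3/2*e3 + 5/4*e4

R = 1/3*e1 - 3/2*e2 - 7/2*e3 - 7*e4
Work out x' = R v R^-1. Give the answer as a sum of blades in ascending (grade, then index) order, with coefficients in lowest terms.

~R = 1/3*e1 - 3/2*e2 - 7/2*e3 - 7*e4, and R ~R = 1145/18, so R^-1 = ~R / (1145/18).
R v = -20 + 101/12*e1 e2 + 65/4*e1 e3 + 383/12*e1 e4 + 61/4*e2 e3 + 265/8*e2 e4 + 49/8*e3 e4
Answer: -2157/458*e1 - 929/229*e2 + 321/458*e3 + 2887/916*e4


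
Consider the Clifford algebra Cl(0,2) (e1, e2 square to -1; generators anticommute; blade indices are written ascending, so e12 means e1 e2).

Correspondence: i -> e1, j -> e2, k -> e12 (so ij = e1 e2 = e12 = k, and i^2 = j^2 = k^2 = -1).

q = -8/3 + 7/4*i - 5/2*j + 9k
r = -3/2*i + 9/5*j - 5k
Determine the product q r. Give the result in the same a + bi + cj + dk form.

In blades: q = -8/3 + 7/4*e1 - 5/2*e2 + 9*e12, r = -3/2*e1 + 9/5*e2 - 5*e12.
Distribute q over r term by term (generator squares from the signature, products reordered to ascending indices): (-8/3)*r = 4*e1 - 24/5*e2 + 40/3*e12; (7/4*e1)*r = 21/8 + 35/4*e2 + 63/20*e12; (-5/2*e2)*r = 9/2 + 25/2*e1 - 15/4*e12; (9*e12)*r = 45 - 81/5*e1 - 27/2*e2.
Sum: 417/8 + 3/10*e1 - 191/20*e2 + 191/15*e12; translating back through the correspondence:
Answer: 417/8 + 3/10*i - 191/20*j + 191/15*k


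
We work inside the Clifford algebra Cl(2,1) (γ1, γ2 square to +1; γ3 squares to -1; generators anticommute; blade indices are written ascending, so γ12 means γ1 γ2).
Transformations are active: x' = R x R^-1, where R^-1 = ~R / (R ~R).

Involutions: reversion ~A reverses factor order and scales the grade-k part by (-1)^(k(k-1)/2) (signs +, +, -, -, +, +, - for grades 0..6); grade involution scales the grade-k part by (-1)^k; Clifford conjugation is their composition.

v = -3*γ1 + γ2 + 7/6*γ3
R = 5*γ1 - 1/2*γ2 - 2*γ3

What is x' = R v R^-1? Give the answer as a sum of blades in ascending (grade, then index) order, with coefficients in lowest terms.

~R = 5*γ1 - 1/2*γ2 - 2*γ3, and R ~R = 85/4, so R^-1 = ~R / (85/4).
R v = -79/6 + 7/2*γ12 - 1/6*γ13 + 17/12*γ23
Answer: -163/51*γ1 - 97/255*γ2 + 223/170*γ3


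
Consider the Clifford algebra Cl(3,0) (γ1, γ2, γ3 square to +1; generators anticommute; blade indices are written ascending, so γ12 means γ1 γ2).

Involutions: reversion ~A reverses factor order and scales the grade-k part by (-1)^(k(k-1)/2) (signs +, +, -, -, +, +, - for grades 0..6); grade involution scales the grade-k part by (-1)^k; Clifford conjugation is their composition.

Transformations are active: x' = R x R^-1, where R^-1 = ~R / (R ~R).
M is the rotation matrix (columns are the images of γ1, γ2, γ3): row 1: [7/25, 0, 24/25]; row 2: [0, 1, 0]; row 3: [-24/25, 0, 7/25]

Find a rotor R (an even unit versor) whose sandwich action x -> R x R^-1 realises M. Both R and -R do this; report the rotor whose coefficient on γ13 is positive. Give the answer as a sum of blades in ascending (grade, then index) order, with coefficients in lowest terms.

Method: write R = a + b12*γ12 + b13*γ13 + b23*γ23 with a^2 + b12^2 + b13^2 + b23^2 = 1 (so R^-1 = ~R). Expanding the columns R e_j ~R gives tr M = 4a^2 - 1 and, from the antisymmetric part, M21 - M12 = -4a*b12, M13 - M31 = 4a*b13, M32 - M23 = -4a*b23.
Here tr M = 39/25, so a^2 = (1 + tr M)/4 = 16/25 and a = ±4/5. Taking a = 4/5: M21 - M12 = 0, M13 - M31 = 48/25, M32 - M23 = 0, giving b12 = 0, b13 = 3/5, b23 = 0, i.e. R = 4/5 + 3/5*γ13.
Its γ13 coefficient is already positive.
Answer: 4/5 + 3/5*γ13. Why the constraint matters: R and -R act identically through the sandwich — M has trace 39/25 either way — so only the sign condition on γ13 picks one of the two preimages.


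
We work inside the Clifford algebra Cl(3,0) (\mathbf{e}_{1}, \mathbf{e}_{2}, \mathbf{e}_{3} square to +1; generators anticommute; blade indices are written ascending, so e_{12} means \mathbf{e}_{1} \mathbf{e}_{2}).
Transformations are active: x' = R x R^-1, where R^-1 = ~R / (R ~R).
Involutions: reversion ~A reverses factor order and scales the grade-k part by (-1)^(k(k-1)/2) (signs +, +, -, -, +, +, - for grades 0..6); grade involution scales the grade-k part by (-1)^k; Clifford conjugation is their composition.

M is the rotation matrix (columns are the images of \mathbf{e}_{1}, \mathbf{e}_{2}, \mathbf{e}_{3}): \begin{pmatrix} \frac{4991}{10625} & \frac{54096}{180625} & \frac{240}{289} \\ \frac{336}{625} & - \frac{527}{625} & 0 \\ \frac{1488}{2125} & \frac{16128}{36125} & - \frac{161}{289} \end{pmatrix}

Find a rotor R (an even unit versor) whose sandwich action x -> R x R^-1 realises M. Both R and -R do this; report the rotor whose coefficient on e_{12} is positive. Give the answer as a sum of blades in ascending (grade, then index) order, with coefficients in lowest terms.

Method: write R = a + b12*e_{12} + b13*e_{13} + b23*e_{23} with a^2 + b12^2 + b13^2 + b23^2 = 1 (so R^-1 = ~R). Expanding the columns R e_j ~R gives tr M = 4a^2 - 1 and, from the antisymmetric part, M21 - M12 = -4a*b12, M13 - M31 = 4a*b13, M32 - M23 = -4a*b23.
Here tr M = -\frac{168081}{180625}, so a^2 = (1 + tr M)/4 = \frac{3136}{180625} and a = ±\frac{56}{425}. Taking a = \frac{56}{425}: M21 - M12 = \frac{43008}{180625}, M13 - M31 = \frac{4704}{36125}, M32 - M23 = \frac{16128}{36125}, giving b12 = -\frac{192}{425}, b13 = \frac{21}{85}, b23 = -\frac{72}{85}, i.e. R = \frac{56}{425} - \frac{192}{425} e_{12} + \frac{21}{85} e_{13} - \frac{72}{85} e_{23}.
Its e_{12} coefficient is negative, so report the other preimage -R.
Answer: -\frac{56}{425} + \frac{192}{425} e_{12} - \frac{21}{85} e_{13} + \frac{72}{85} e_{23}. Uniqueness: Spin(3) -> SO(3) maps R and -R to the same rotation of trace -\frac{168081}{180625}; fixing the sign of the e_{12} coefficient removes the ambiguity.


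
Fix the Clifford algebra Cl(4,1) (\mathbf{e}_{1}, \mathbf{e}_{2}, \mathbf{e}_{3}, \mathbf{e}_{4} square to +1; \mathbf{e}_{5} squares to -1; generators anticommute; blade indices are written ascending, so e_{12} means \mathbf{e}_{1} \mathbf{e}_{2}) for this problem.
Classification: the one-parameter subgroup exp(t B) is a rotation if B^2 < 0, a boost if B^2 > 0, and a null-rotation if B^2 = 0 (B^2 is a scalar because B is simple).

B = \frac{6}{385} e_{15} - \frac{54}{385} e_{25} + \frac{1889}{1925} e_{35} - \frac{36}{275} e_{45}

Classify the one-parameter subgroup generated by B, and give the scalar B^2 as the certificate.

B^2 term by term: the squares give (\frac{6}{385})^2*(e_{15})^2 + (-\frac{54}{385})^2*(e_{25})^2 + (\frac{1889}{1925})^2*(e_{35})^2 + (-\frac{36}{275})^2*(e_{45})^2 = \frac{36}{148225}*(+1) + \frac{2916}{148225}*(+1) + \frac{3568321}{3705625}*(+1) + \frac{1296}{75625}*(+1) = 1 (each basis 2-blade squares to minus the product of its generators' squares); cross terms between blades sharing an index anticommute and cancel. So B^2 = 1.
Answer: boost, certificate B^2 = 1. B^2 = 1 is basis-independent, so its sign is the whole story.


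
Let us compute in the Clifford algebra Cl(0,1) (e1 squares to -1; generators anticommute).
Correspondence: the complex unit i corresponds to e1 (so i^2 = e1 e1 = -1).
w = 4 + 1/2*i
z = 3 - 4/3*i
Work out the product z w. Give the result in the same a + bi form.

In blades: z = 3 - 4/3*e1, w = 4 + 1/2*e1.
Distribute z over w term by term (generator squares from the signature, products reordered to ascending indices): (3)*w = 12 + 3/2*e1; (-4/3*e1)*w = 2/3 - 16/3*e1.
Sum: 38/3 - 23/6*e1; translating back through the correspondence:
Answer: 38/3 - 23/6*i


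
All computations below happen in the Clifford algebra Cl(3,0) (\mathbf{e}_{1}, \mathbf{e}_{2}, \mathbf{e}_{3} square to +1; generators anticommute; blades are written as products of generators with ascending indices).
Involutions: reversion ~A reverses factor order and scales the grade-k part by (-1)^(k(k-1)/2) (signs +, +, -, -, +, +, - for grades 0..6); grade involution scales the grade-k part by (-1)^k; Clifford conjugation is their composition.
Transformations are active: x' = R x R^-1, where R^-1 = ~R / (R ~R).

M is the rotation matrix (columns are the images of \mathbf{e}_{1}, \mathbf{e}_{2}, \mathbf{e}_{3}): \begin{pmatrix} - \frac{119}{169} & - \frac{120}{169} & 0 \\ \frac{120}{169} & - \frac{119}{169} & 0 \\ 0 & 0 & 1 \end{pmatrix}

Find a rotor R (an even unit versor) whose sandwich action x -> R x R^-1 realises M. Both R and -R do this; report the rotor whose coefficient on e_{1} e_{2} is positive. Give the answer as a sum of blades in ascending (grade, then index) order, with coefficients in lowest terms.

Method: write R = a + b12*e_{1} e_{2} + b13*e_{1} e_{3} + b23*e_{2} e_{3} with a^2 + b12^2 + b13^2 + b23^2 = 1 (so R^-1 = ~R). Expanding the columns R e_j ~R gives tr M = 4a^2 - 1 and, from the antisymmetric part, M21 - M12 = -4a*b12, M13 - M31 = 4a*b13, M32 - M23 = -4a*b23.
Here tr M = -\frac{69}{169}, so a^2 = (1 + tr M)/4 = \frac{25}{169} and a = ±\frac{5}{13}. Taking a = \frac{5}{13}: M21 - M12 = \frac{240}{169}, M13 - M31 = 0, M32 - M23 = 0, giving b12 = -\frac{12}{13}, b13 = 0, b23 = 0, i.e. R = \frac{5}{13} - \frac{12}{13} e_{1} e_{2}.
Its e_{1} e_{2} coefficient is negative, so report the other preimage -R.
Answer: -\frac{5}{13} + \frac{12}{13} e_{1} e_{2}. Key observation: the double cover Spin(3) -> SO(3) sends R and -R to the same matrix (trace -\frac{69}{169} here), so the stated sign of the e_{1} e_{2} coefficient is what selects one sheet.


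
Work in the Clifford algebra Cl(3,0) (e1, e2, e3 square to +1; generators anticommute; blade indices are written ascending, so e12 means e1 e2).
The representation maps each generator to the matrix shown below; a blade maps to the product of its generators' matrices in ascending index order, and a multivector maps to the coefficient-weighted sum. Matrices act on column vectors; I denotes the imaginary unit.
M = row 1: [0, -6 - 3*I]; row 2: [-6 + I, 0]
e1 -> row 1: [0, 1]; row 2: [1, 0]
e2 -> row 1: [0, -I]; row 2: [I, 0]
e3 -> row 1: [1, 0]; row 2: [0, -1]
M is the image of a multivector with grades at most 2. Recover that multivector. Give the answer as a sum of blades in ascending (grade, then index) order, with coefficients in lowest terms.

Method: 1, rho(e1), rho(e2), rho(e3) form a trace-orthogonal basis of the 2x2 complex matrices (tr(X Y) = 2 if X = Y, else 0), so M = m0*1 + m1*rho(e1) + m2*rho(e2) + m3*rho(e3) with m0 = tr(M)/2 = 0, m1 = tr(M rho(e1))/2 = -6 - I, m2 = tr(M rho(e2))/2 = 2, m3 = tr(M rho(e3))/2 = 0.
Multiplying table entries, the bivector images are rho(e12) = I*rho(e3), rho(e13) = -I*rho(e2), rho(e23) = I*rho(e1); with real blade coefficients the real parts of m0..m3 are the coefficients of 1, e1, e2, e3 and the imaginary parts give the bivectors (e23: Im m1, e13: -Im m2, e12: Im m3).
Answer: -6*e1 + 2*e2 - e23


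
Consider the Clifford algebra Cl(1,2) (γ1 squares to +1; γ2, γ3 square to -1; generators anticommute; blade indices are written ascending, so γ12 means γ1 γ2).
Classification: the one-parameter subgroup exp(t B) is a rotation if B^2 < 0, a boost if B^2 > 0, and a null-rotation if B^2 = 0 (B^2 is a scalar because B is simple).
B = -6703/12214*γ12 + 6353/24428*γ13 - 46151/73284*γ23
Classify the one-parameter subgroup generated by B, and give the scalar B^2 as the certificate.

B^2 term by term: the squares give (-6703/12214)^2*(γ12)^2 + (6353/24428)^2*(γ13)^2 + (-46151/73284)^2*(γ23)^2 = 44930209/149181796*(+1) + 40360609/596727184*(+1) + 2129914801/5370544656*(-1) = -1/36 (each basis 2-blade squares to minus the product of its generators' squares); cross terms between blades sharing an index anticommute and cancel. So B^2 = -1/36.
Answer: rotation, certificate B^2 = -1/36. No conjugation can change B^2 = -1/36; the sign gives the class.


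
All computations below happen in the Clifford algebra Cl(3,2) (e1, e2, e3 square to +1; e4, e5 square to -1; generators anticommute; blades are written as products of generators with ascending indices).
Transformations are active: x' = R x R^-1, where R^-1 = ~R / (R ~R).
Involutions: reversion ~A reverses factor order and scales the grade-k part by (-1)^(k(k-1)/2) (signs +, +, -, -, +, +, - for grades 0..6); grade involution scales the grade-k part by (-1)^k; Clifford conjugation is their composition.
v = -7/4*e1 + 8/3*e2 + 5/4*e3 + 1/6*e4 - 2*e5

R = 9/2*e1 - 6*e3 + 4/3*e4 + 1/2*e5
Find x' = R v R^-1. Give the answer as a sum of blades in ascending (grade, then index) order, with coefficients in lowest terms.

~R = 9/2*e1 - 6*e3 + 4/3*e4 + 1/2*e5, and R ~R = 488/9, so R^-1 = ~R / (488/9).
R v = -1051/72 + 12*e1 e2 - 39/8*e1 e3 + 37/12*e1 e4 - 65/8*e1 e5 + 16*e2 e3 - 32/9*e2 e4 - 4/3*e2 e5 - 8/3*e3 e4 + 91/8*e3 e5 - 11/4*e4 e5
Answer: -2627/3904*e1 - 8/3*e2 + 1933/976*e3 - 1295/1464*e4 + 6757/3904*e5


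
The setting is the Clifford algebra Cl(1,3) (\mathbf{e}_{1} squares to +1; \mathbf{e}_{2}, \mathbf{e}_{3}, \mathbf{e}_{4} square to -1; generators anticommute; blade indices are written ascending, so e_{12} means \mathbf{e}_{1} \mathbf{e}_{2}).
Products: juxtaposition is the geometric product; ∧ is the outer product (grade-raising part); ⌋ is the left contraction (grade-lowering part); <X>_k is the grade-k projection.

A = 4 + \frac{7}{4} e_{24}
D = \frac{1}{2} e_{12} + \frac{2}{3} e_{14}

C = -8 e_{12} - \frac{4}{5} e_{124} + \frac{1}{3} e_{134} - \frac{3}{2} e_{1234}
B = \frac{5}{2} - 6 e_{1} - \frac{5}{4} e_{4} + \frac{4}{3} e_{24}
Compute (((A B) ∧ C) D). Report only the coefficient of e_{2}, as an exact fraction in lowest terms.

step 1: \frac{23}{3} - 24 e_{1} + \frac{35}{16} e_{2} - 5 e_{4} + \frac{233}{24} e_{24} - \frac{21}{2} e_{124}
step 2: -\frac{184}{3} e_{12} + \frac{508}{15} e_{124} + \frac{23}{9} e_{134} - \frac{587}{48} e_{1234}
step 3: -\frac{92}{3} - \frac{1016}{45} e_{2} - \frac{46}{27} e_{3} + \frac{254}{15} e_{4} - \frac{587}{72} e_{23} + \frac{368}{9} e_{24} - \frac{587}{96} e_{34} + \frac{23}{18} e_{234}
Answer: -\frac{1016}{45}


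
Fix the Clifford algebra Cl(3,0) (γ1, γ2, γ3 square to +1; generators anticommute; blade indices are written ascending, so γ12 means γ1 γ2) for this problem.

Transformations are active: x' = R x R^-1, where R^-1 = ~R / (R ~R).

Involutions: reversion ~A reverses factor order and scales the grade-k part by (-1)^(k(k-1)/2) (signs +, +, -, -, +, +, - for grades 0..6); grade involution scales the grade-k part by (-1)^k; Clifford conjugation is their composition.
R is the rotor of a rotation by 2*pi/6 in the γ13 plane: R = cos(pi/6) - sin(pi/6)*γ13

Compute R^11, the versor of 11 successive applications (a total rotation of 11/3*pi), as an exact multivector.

Rotor phase runs at HALF the rotation angle; powers of one rotor simply add phase, so after 11 steps in γ13 the phase is 11*pi/6 = 11*pi/6 and R^11 = cos(11*pi/6) - sin(11*pi/6)*γ13.
cos(11*pi/6) = sqrt(3)/2 and sin(11*pi/6) = -1/2, so R^11 = sqrt(3)/2 + 1/2*γ13. The net rotation is 5/3*pi (after discarding 1 full turn, each of which contributes a factor -1 to the rotor); the rotor keeps the half-angle phase exactly.
Answer: sqrt(3)/2 + 1/2*γ13
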